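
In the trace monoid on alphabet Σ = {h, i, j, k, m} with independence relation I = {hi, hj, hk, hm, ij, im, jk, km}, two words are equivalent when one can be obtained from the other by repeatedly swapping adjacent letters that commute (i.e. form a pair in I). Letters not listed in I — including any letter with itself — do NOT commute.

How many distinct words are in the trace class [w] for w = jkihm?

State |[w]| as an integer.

drop 0:j onto floor
drop 1:k onto floor
drop 2:i onto {1:k}
drop 3:h onto floor
drop 4:m onto {0:j}
ground layer = {0:j, 1:k, 3:h}
drop-orders for the pieces not yet dropped (sum over which currently-grounded one goes next):
  1 to go: {2} 1  {3} 1  {4} 1
  2 to go: {0,4} 1  {1,2} 1  {2,3} 2  {2,4} 2  {3,4} 2
  3 to go: {0,2,4} 3  {0,3,4} 3  {1,2,3} 3  {1,2,4} 3  {2,3,4} 6
  if 0:j drops first: 12 orders
  if 1:k drops first: 12 orders
  if 3:h drops first: 6 orders
heap linearizations: 30

30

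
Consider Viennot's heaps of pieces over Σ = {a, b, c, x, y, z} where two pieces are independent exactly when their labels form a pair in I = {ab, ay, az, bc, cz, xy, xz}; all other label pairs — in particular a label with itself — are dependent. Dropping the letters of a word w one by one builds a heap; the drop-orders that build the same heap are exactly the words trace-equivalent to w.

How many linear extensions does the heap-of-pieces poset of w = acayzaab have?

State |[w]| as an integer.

20

#0=a has no predecessor
#1=c depends on [0:a]
#2=a depends on [1:c]
#3=y depends on [1:c]
#4=z depends on [3:y]
#5=a depends on [2:a]
#6=a depends on [5:a]
#7=b depends on [4:z]
sources: [0:a]
N(rest) = Σ N(rest − s) over sources s of rest; N(one piece) = 1:
  size 1 → [6]=1  [7]=1
  size 2 → [4,7]=1  [5,6]=1  [6,7]=2
  size 3 → [2,5,6]=1  [3,4,7]=1  [4,6,7]=3  [5,6,7]=3
  size 4 → [2,5,6,7]=4  [3,4,6,7]=4  [4,5,6,7]=6
  size 5 → [2,4,5,6,7]=10  [3,4,5,6,7]=10
  size 6 → [2,3,4,5,6,7]=20
  first=0(a) contributes 20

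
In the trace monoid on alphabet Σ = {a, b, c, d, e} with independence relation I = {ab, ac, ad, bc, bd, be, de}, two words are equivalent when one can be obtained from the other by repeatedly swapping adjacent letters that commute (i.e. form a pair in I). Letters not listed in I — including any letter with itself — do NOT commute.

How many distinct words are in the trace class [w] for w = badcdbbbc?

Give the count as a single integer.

630

piece 0:b — minimal
piece 1:a — minimal
piece 2:d — minimal
piece 3:c rests on {2:d}
piece 4:d rests on {3:c}
piece 5:b rests on {0:b}
piece 6:b rests on {5:b}
piece 7:b rests on {6:b}
piece 8:c rests on {4:d}
minimal pieces: {0:b, 1:a, 2:d}
ways to finish when only these pieces remain (= sum over removing one remaining piece with nothing left below it):
  1 left: {1}→1  {7}→1  {8}→1
  2 left: {1,7}→2  {1,8}→2  {4,8}→1  {6,7}→1  {7,8}→2
  3 left: {1,4,8}→3  {1,6,7}→3  {1,7,8}→6  {3,4,8}→1  {4,7,8}→3  {5,6,7}→1  {6,7,8}→3
  4 left: {0,5,6,7}→1  {1,3,4,8}→4  {1,4,7,8}→12  {1,5,6,7}→4  {1,6,7,8}→12  {2,3,4,8}→1  {3,4,7,8}→4  {4,6,7,8}→6  {5,6,7,8}→4
  5 left: {0,1,5,6,7}→5  {0,5,6,7,8}→5  {1,2,3,4,8}→5  {1,3,4,7,8}→20  {1,4,6,7,8}→30  {1,5,6,7,8}→20  {2,3,4,7,8}→5  {3,4,6,7,8}→10  {4,5,6,7,8}→10
  6 left: {0,1,5,6,7,8}→30  {0,4,5,6,7,8}→15  {1,2,3,4,7,8}→30  {1,3,4,6,7,8}→60  {1,4,5,6,7,8}→60  {2,3,4,6,7,8}→15  {3,4,5,6,7,8}→20
  7 left: {0,1,4,5,6,7,8}→105  {0,3,4,5,6,7,8}→35  {1,2,3,4,6,7,8}→105  {1,3,4,5,6,7,8}→140  {2,3,4,5,6,7,8}→35
  placing 0:b first → 280 extensions
  placing 1:a first → 70 extensions
  placing 2:d first → 280 extensions
total linear extensions = 630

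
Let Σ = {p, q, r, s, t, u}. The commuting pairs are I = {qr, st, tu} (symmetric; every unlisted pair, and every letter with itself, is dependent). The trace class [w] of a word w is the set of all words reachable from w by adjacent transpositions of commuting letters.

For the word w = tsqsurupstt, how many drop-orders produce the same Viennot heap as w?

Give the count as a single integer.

#0=t has no predecessor
#1=s has no predecessor
#2=q depends on [0:t, 1:s]
#3=s depends on [2:q]
#4=u depends on [3:s]
#5=r depends on [4:u]
#6=u depends on [5:r]
#7=p depends on [6:u]
#8=s depends on [7:p]
#9=t depends on [7:p]
#10=t depends on [9:t]
sources: [0:t, 1:s]
N(rest) = Σ N(rest − s) over sources s of rest; N(one piece) = 1:
  size 1 → [8]=1  [10]=1
  size 2 → [8,10]=2  [9,10]=1
  size 3 → [8,9,10]=3
  size 4 → [7,8,9,10]=3
  size 5 → [6,7,8,9,10]=3
  size 6 → [5,6,7,8,9,10]=3
  size 7 → [4,5,6,7,8,9,10]=3
  size 8 → [3,4,5,6,7,8,9,10]=3
  size 9 → [2,3,4,5,6,7,8,9,10]=3
  first=0(t) contributes 3
  first=1(s) contributes 3
|[w]| = 6

6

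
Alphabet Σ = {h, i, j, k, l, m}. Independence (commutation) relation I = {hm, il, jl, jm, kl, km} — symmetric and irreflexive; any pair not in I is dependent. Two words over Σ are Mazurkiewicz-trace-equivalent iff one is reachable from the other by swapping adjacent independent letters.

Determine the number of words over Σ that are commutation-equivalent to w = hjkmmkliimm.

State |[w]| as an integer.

piece 0:h — minimal
piece 1:j rests on {0:h}
piece 2:k rests on {1:j}
piece 3:m — minimal
piece 4:m rests on {3:m}
piece 5:k rests on {2:k}
piece 6:l rests on {0:h, 4:m}
piece 7:i rests on {4:m, 5:k}
piece 8:i rests on {7:i}
piece 9:m rests on {6:l, 8:i}
piece 10:m rests on {9:m}
minimal pieces: {0:h, 3:m}
ways to finish when only these pieces remain (= sum over removing one remaining piece with nothing left below it):
  1 left: {10}→1
  2 left: {9,10}→1
  3 left: {6,9,10}→1  {8,9,10}→1
  4 left: {6,8,9,10}→2  {7,8,9,10}→1
  5 left: {5,7,8,9,10}→1  {6,7,8,9,10}→3
  6 left: {2,5,7,8,9,10}→1  {4,6,7,8,9,10}→3  {5,6,7,8,9,10}→4
  7 left: {1,2,5,7,8,9,10}→1  {2,5,6,7,8,9,10}→5  {3,4,6,7,8,9,10}→3  {4,5,6,7,8,9,10}→7
  8 left: {1,2,5,6,7,8,9,10}→6  {2,4,5,6,7,8,9,10}→12  {3,4,5,6,7,8,9,10}→10
  9 left: {0,1,2,5,6,7,8,9,10}→6  {1,2,4,5,6,7,8,9,10}→18  {2,3,4,5,6,7,8,9,10}→22
  placing 0:h first → 40 extensions
  placing 3:m first → 24 extensions
total linear extensions = 64

64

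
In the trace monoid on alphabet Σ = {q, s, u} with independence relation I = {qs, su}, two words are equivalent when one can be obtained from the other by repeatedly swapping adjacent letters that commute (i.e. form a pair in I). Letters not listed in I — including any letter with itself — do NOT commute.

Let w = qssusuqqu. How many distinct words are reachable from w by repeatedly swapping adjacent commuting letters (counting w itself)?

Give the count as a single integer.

0(q) covers ∅
1(s) covers ∅
2(s) covers 1:s
3(u) covers 0:q
4(s) covers 2:s
5(u) covers 3:u
6(q) covers 5:u
7(q) covers 6:q
8(u) covers 7:q
floor of heap: 0:q, 1:s
completions by unplaced set U, small U first (add the entries for U minus each lowest piece of U):
  |U|=1: {4}:1  {8}:1
  |U|=2: {2,4}:1  {4,8}:2  {7,8}:1
  |U|=3: {1,2,4}:1  {2,4,8}:3  {4,7,8}:3  {6,7,8}:1
  |U|=4: {1,2,4,8}:4  {2,4,7,8}:6  {4,6,7,8}:4  {5,6,7,8}:1
  |U|=5: {1,2,4,7,8}:10  {2,4,6,7,8}:10  {3,5,6,7,8}:1  {4,5,6,7,8}:5
  |U|=6: {0,3,5,6,7,8}:1  {1,2,4,6,7,8}:20  {2,4,5,6,7,8}:15  {3,4,5,6,7,8}:6
  |U|=7: {0,3,4,5,6,7,8}:7  {1,2,4,5,6,7,8}:35  {2,3,4,5,6,7,8}:21
  start at 0(q): 56
  start at 1(s): 28
sum over floor = 84

84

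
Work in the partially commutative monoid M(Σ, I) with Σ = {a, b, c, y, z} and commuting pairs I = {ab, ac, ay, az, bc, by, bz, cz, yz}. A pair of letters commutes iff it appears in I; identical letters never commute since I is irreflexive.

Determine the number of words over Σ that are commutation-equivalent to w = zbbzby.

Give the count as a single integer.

0(z) covers ∅
1(b) covers ∅
2(b) covers 1:b
3(z) covers 0:z
4(b) covers 2:b
5(y) covers ∅
floor of heap: 0:z, 1:b, 5:y
completions by unplaced set U, small U first (add the entries for U minus each lowest piece of U):
  |U|=1: {3}:1  {4}:1  {5}:1
  |U|=2: {0,3}:1  {2,4}:1  {3,4}:2  {3,5}:2  {4,5}:2
  |U|=3: {0,3,4}:3  {0,3,5}:3  {1,2,4}:1  {2,3,4}:3  {2,4,5}:3  {3,4,5}:6
  |U|=4: {0,2,3,4}:6  {0,3,4,5}:12  {1,2,3,4}:4  {1,2,4,5}:4  {2,3,4,5}:12
  start at 0(z): 20
  start at 1(b): 30
  start at 5(y): 10
sum over floor = 60

60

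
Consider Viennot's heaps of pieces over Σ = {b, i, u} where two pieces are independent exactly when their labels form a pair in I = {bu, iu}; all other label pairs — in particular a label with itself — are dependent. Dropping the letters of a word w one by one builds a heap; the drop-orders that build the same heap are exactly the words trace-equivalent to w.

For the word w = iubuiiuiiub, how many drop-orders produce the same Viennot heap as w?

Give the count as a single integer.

330

#0=i has no predecessor
#1=u has no predecessor
#2=b depends on [0:i]
#3=u depends on [1:u]
#4=i depends on [2:b]
#5=i depends on [4:i]
#6=u depends on [3:u]
#7=i depends on [5:i]
#8=i depends on [7:i]
#9=u depends on [6:u]
#10=b depends on [8:i]
sources: [0:i, 1:u]
N(rest) = Σ N(rest − s) over sources s of rest; N(one piece) = 1:
  size 1 → [9]=1  [10]=1
  size 2 → [6,9]=1  [8,10]=1  [9,10]=2
  size 3 → [3,6,9]=1  [6,9,10]=3  [7,8,10]=1  [8,9,10]=3
  size 4 → [1,3,6,9]=1  [3,6,9,10]=4  [5,7,8,10]=1  [6,8,9,10]=6  [7,8,9,10]=4
  size 5 → [1,3,6,9,10]=5  [3,6,8,9,10]=10  [4,5,7,8,10]=1  [5,7,8,9,10]=5  [6,7,8,9,10]=10
  size 6 → [1,3,6,8,9,10]=15  [2,4,5,7,8,10]=1  [3,6,7,8,9,10]=20  [4,5,7,8,9,10]=6  [5,6,7,8,9,10]=15
  size 7 → [0,2,4,5,7,8,10]=1  [1,3,6,7,8,9,10]=35  [2,4,5,7,8,9,10]=7  [3,5,6,7,8,9,10]=35  [4,5,6,7,8,9,10]=21
  size 8 → [0,2,4,5,7,8,9,10]=8  [1,3,5,6,7,8,9,10]=70  [2,4,5,6,7,8,9,10]=28  [3,4,5,6,7,8,9,10]=56
  size 9 → [0,2,4,5,6,7,8,9,10]=36  [1,3,4,5,6,7,8,9,10]=126  [2,3,4,5,6,7,8,9,10]=84
  first=0(i) contributes 210
  first=1(u) contributes 120
|[w]| = 330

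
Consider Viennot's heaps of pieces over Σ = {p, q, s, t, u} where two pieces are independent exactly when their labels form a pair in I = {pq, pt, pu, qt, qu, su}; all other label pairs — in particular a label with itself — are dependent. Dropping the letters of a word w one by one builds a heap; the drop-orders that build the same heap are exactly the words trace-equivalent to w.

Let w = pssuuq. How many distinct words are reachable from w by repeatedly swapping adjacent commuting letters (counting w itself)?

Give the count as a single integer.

drop 0:p onto floor
drop 1:s onto {0:p}
drop 2:s onto {1:s}
drop 3:u onto floor
drop 4:u onto {3:u}
drop 5:q onto {2:s}
ground layer = {0:p, 3:u}
drop-orders for the pieces not yet dropped (sum over which currently-grounded one goes next):
  1 to go: {4} 1  {5} 1
  2 to go: {2,5} 1  {3,4} 1  {4,5} 2
  3 to go: {1,2,5} 1  {2,4,5} 3  {3,4,5} 3
  4 to go: {0,1,2,5} 1  {1,2,4,5} 4  {2,3,4,5} 6
  if 0:p drops first: 10 orders
  if 3:u drops first: 5 orders
heap linearizations: 15

15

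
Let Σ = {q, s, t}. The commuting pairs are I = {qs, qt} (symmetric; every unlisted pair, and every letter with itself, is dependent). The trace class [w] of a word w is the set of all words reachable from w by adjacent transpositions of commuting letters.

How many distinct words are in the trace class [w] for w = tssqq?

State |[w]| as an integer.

piece 0:t — minimal
piece 1:s rests on {0:t}
piece 2:s rests on {1:s}
piece 3:q — minimal
piece 4:q rests on {3:q}
minimal pieces: {0:t, 3:q}
ways to finish when only these pieces remain (= sum over removing one remaining piece with nothing left below it):
  1 left: {2}→1  {4}→1
  2 left: {1,2}→1  {2,4}→2  {3,4}→1
  3 left: {0,1,2}→1  {1,2,4}→3  {2,3,4}→3
  placing 0:t first → 6 extensions
  placing 3:q first → 4 extensions
total linear extensions = 10

10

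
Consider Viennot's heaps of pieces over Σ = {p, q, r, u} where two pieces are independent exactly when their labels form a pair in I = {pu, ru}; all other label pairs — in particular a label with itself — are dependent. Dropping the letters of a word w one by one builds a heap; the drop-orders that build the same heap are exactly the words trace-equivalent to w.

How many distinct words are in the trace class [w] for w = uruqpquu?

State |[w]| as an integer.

3

drop 0:u onto floor
drop 1:r onto floor
drop 2:u onto {0:u}
drop 3:q onto {1:r, 2:u}
drop 4:p onto {3:q}
drop 5:q onto {4:p}
drop 6:u onto {5:q}
drop 7:u onto {6:u}
ground layer = {0:u, 1:r}
drop-orders for the pieces not yet dropped (sum over which currently-grounded one goes next):
  1 to go: {7} 1
  2 to go: {6,7} 1
  3 to go: {5,6,7} 1
  4 to go: {4,5,6,7} 1
  5 to go: {3,4,5,6,7} 1
  6 to go: {1,3,4,5,6,7} 1  {2,3,4,5,6,7} 1
  if 0:u drops first: 2 orders
  if 1:r drops first: 1 orders
heap linearizations: 3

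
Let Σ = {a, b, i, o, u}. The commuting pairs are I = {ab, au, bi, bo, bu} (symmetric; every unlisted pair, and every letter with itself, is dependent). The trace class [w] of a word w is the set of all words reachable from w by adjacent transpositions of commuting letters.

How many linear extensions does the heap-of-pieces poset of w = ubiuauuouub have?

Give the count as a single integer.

drop 0:u onto floor
drop 1:b onto floor
drop 2:i onto {0:u}
drop 3:u onto {2:i}
drop 4:a onto {2:i}
drop 5:u onto {3:u}
drop 6:u onto {5:u}
drop 7:o onto {4:a, 6:u}
drop 8:u onto {7:o}
drop 9:u onto {8:u}
drop 10:b onto {1:b}
ground layer = {0:u, 1:b}
drop-orders for the pieces not yet dropped (sum over which currently-grounded one goes next):
  1 to go: {9} 1  {10} 1
  2 to go: {1,10} 1  {8,9} 1  {9,10} 2
  3 to go: {1,9,10} 3  {7,8,9} 1  {8,9,10} 3
  4 to go: {1,8,9,10} 6  {4,7,8,9} 1  {6,7,8,9} 1  {7,8,9,10} 4
  5 to go: {1,7,8,9,10} 10  {4,6,7,8,9} 2  {4,7,8,9,10} 5  {5,6,7,8,9} 1  {6,7,8,9,10} 5
  6 to go: {1,4,7,8,9,10} 15  {1,6,7,8,9,10} 15  {3,5,6,7,8,9} 1  {4,5,6,7,8,9} 3  {4,6,7,8,9,10} 12  {5,6,7,8,9,10} 6
  7 to go: {1,4,6,7,8,9,10} 42  {1,5,6,7,8,9,10} 21  {3,4,5,6,7,8,9} 4  {3,5,6,7,8,9,10} 7  {4,5,6,7,8,9,10} 21
  8 to go: {1,3,5,6,7,8,9,10} 28  {1,4,5,6,7,8,9,10} 84  {2,3,4,5,6,7,8,9} 4  {3,4,5,6,7,8,9,10} 32
  9 to go: {0,2,3,4,5,6,7,8,9} 4  {1,3,4,5,6,7,8,9,10} 144  {2,3,4,5,6,7,8,9,10} 36
  if 0:u drops first: 180 orders
  if 1:b drops first: 40 orders
heap linearizations: 220

220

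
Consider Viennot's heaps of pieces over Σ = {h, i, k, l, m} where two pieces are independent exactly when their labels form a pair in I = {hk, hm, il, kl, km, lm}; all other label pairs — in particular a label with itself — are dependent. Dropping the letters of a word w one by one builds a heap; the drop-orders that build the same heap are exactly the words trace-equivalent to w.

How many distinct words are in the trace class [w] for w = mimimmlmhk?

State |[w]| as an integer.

140

#0=m has no predecessor
#1=i depends on [0:m]
#2=m depends on [1:i]
#3=i depends on [2:m]
#4=m depends on [3:i]
#5=m depends on [4:m]
#6=l has no predecessor
#7=m depends on [5:m]
#8=h depends on [3:i, 6:l]
#9=k depends on [3:i]
sources: [0:m, 6:l]
N(rest) = Σ N(rest − s) over sources s of rest; N(one piece) = 1:
  size 1 → [7]=1  [8]=1  [9]=1
  size 2 → [5,7]=1  [6,8]=1  [7,8]=2  [7,9]=2  [8,9]=2
  size 3 → [4,5,7]=1  [5,7,8]=3  [5,7,9]=3  [6,7,8]=3  [6,8,9]=3  [7,8,9]=6
  size 4 → [4,5,7,8]=4  [4,5,7,9]=4  [5,6,7,8]=6  [5,7,8,9]=12  [6,7,8,9]=12
  size 5 → [4,5,6,7,8]=10  [4,5,7,8,9]=20  [5,6,7,8,9]=30
  size 6 → [3,4,5,7,8,9]=20  [4,5,6,7,8,9]=60
  size 7 → [2,3,4,5,7,8,9]=20  [3,4,5,6,7,8,9]=80
  size 8 → [1,2,3,4,5,7,8,9]=20  [2,3,4,5,6,7,8,9]=100
  first=0(m) contributes 120
  first=6(l) contributes 20
|[w]| = 140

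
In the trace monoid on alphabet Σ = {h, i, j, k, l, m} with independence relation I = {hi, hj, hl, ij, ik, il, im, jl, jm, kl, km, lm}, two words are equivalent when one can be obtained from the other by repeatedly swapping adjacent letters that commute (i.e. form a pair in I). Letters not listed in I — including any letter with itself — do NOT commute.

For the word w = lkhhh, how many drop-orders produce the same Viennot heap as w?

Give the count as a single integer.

5

drop 0:l onto floor
drop 1:k onto floor
drop 2:h onto {1:k}
drop 3:h onto {2:h}
drop 4:h onto {3:h}
ground layer = {0:l, 1:k}
drop-orders for the pieces not yet dropped (sum over which currently-grounded one goes next):
  1 to go: {0} 1  {4} 1
  2 to go: {0,4} 2  {3,4} 1
  3 to go: {0,3,4} 3  {2,3,4} 1
  if 0:l drops first: 1 orders
  if 1:k drops first: 4 orders
heap linearizations: 5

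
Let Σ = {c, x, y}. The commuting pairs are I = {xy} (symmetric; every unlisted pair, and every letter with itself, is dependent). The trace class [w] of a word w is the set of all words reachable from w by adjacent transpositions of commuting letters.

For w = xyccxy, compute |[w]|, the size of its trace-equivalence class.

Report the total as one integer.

4

0(x) covers ∅
1(y) covers ∅
2(c) covers 0:x, 1:y
3(c) covers 2:c
4(x) covers 3:c
5(y) covers 3:c
floor of heap: 0:x, 1:y
completions by unplaced set U, small U first (add the entries for U minus each lowest piece of U):
  |U|=1: {4}:1  {5}:1
  |U|=2: {4,5}:2
  |U|=3: {3,4,5}:2
  |U|=4: {2,3,4,5}:2
  start at 0(x): 2
  start at 1(y): 2
sum over floor = 4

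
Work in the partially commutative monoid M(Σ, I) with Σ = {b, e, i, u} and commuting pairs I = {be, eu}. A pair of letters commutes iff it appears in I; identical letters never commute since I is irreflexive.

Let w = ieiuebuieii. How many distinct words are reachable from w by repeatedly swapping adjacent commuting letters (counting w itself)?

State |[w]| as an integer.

0(i) covers ∅
1(e) covers 0:i
2(i) covers 1:e
3(u) covers 2:i
4(e) covers 2:i
5(b) covers 3:u
6(u) covers 5:b
7(i) covers 4:e, 6:u
8(e) covers 7:i
9(i) covers 8:e
10(i) covers 9:i
floor of heap: 0:i
completions by unplaced set U, small U first (add the entries for U minus each lowest piece of U):
  |U|=1: {10}:1
  |U|=2: {9,10}:1
  |U|=3: {8,9,10}:1
  |U|=4: {7,8,9,10}:1
  |U|=5: {4,7,8,9,10}:1  {6,7,8,9,10}:1
  |U|=6: {4,6,7,8,9,10}:2  {5,6,7,8,9,10}:1
  |U|=7: {3,5,6,7,8,9,10}:1  {4,5,6,7,8,9,10}:3
  |U|=8: {3,4,5,6,7,8,9,10}:4
  |U|=9: {2,3,4,5,6,7,8,9,10}:4
  start at 0(i): 4

4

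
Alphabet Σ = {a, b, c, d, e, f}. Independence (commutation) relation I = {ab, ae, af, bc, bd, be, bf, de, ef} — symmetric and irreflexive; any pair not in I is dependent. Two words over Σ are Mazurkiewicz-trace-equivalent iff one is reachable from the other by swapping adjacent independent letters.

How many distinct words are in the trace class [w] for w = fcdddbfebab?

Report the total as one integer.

piece 0:f — minimal
piece 1:c rests on {0:f}
piece 2:d rests on {1:c}
piece 3:d rests on {2:d}
piece 4:d rests on {3:d}
piece 5:b — minimal
piece 6:f rests on {4:d}
piece 7:e rests on {1:c}
piece 8:b rests on {5:b}
piece 9:a rests on {4:d}
piece 10:b rests on {8:b}
minimal pieces: {0:f, 5:b}
ways to finish when only these pieces remain (= sum over removing one remaining piece with nothing left below it):
  1 left: {6}→1  {7}→1  {9}→1  {10}→1
  2 left: {6,7}→2  {6,9}→2  {6,10}→2  {7,9}→2  {7,10}→2  {8,10}→1  {9,10}→2
  3 left: {4,6,9}→2  {5,8,10}→1  {6,7,9}→6  {6,7,10}→6  {6,8,10}→3  {6,9,10}→6  {7,8,10}→3  {7,9,10}→6  {8,9,10}→3
  4 left: {3,4,6,9}→2  {4,6,7,9}→8  {4,6,9,10}→8  {5,6,8,10}→4  {5,7,8,10}→4  {5,8,9,10}→4  {6,7,8,10}→12  {6,7,9,10}→24  {6,8,9,10}→12  {7,8,9,10}→12
  5 left: {2,3,4,6,9}→2  {3,4,6,7,9}→10  {3,4,6,9,10}→10  {4,6,7,9,10}→40  {4,6,8,9,10}→20  {5,6,7,8,10}→20  {5,6,8,9,10}→20  {5,7,8,9,10}→20  {6,7,8,9,10}→60
  6 left: {2,3,4,6,7,9}→12  {2,3,4,6,9,10}→12  {3,4,6,7,9,10}→60  {3,4,6,8,9,10}→30  {4,5,6,8,9,10}→40  {4,6,7,8,9,10}→120  {5,6,7,8,9,10}→120
  7 left: {1,2,3,4,6,7,9}→12  {2,3,4,6,7,9,10}→84  {2,3,4,6,8,9,10}→42  {3,4,5,6,8,9,10}→70  {3,4,6,7,8,9,10}→210  {4,5,6,7,8,9,10}→280
  8 left: {0,1,2,3,4,6,7,9}→12  {1,2,3,4,6,7,9,10}→96  {2,3,4,5,6,8,9,10}→112  {2,3,4,6,7,8,9,10}→336  {3,4,5,6,7,8,9,10}→560
  9 left: {0,1,2,3,4,6,7,9,10}→108  {1,2,3,4,6,7,8,9,10}→432  {2,3,4,5,6,7,8,9,10}→1008
  placing 0:f first → 1440 extensions
  placing 5:b first → 540 extensions
total linear extensions = 1980

1980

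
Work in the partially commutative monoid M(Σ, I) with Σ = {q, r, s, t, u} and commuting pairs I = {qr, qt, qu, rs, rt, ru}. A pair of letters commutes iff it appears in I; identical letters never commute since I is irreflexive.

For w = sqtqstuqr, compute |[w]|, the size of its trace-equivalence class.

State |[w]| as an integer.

81

drop 0:s onto floor
drop 1:q onto {0:s}
drop 2:t onto {0:s}
drop 3:q onto {1:q}
drop 4:s onto {2:t, 3:q}
drop 5:t onto {4:s}
drop 6:u onto {5:t}
drop 7:q onto {4:s}
drop 8:r onto floor
ground layer = {0:s, 8:r}
drop-orders for the pieces not yet dropped (sum over which currently-grounded one goes next):
  1 to go: {6} 1  {7} 1  {8} 1
  2 to go: {5,6} 1  {6,7} 2  {6,8} 2  {7,8} 2
  3 to go: {5,6,7} 3  {5,6,8} 3  {6,7,8} 6
  4 to go: {4,5,6,7} 3  {5,6,7,8} 12
  5 to go: {2,4,5,6,7} 3  {3,4,5,6,7} 3  {4,5,6,7,8} 15
  6 to go: {1,3,4,5,6,7} 3  {2,3,4,5,6,7} 6  {2,4,5,6,7,8} 18  {3,4,5,6,7,8} 18
  7 to go: {1,2,3,4,5,6,7} 9  {1,3,4,5,6,7,8} 21  {2,3,4,5,6,7,8} 42
  if 0:s drops first: 72 orders
  if 8:r drops first: 9 orders
heap linearizations: 81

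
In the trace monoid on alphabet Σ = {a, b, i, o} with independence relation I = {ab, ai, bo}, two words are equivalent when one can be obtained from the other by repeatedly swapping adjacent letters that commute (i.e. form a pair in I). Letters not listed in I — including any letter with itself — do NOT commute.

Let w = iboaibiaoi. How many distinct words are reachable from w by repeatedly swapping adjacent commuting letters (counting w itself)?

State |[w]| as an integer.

0(i) covers ∅
1(b) covers 0:i
2(o) covers 0:i
3(a) covers 2:o
4(i) covers 1:b, 2:o
5(b) covers 4:i
6(i) covers 5:b
7(a) covers 3:a
8(o) covers 6:i, 7:a
9(i) covers 8:o
floor of heap: 0:i
completions by unplaced set U, small U first (add the entries for U minus each lowest piece of U):
  |U|=1: {9}:1
  |U|=2: {8,9}:1
  |U|=3: {6,8,9}:1  {7,8,9}:1
  |U|=4: {3,7,8,9}:1  {5,6,8,9}:1  {6,7,8,9}:2
  |U|=5: {3,6,7,8,9}:3  {4,5,6,8,9}:1  {5,6,7,8,9}:3
  |U|=6: {1,4,5,6,8,9}:1  {3,5,6,7,8,9}:6  {4,5,6,7,8,9}:4
  |U|=7: {1,4,5,6,7,8,9}:5  {3,4,5,6,7,8,9}:10
  |U|=8: {1,3,4,5,6,7,8,9}:15  {2,3,4,5,6,7,8,9}:10
  start at 0(i): 25

25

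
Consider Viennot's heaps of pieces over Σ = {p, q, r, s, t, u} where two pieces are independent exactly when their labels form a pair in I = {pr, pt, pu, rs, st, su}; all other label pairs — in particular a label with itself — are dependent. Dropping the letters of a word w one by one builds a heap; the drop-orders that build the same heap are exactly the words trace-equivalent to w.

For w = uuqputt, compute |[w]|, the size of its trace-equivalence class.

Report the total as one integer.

piece 0:u — minimal
piece 1:u rests on {0:u}
piece 2:q rests on {1:u}
piece 3:p rests on {2:q}
piece 4:u rests on {2:q}
piece 5:t rests on {4:u}
piece 6:t rests on {5:t}
minimal pieces: {0:u}
ways to finish when only these pieces remain (= sum over removing one remaining piece with nothing left below it):
  1 left: {3}→1  {6}→1
  2 left: {3,6}→2  {5,6}→1
  3 left: {3,5,6}→3  {4,5,6}→1
  4 left: {3,4,5,6}→4
  5 left: {2,3,4,5,6}→4
  placing 0:u first → 4 extensions

4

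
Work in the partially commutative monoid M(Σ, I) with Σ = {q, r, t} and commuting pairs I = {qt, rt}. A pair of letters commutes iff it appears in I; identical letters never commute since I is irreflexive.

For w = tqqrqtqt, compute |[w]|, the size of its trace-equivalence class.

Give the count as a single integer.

#0=t has no predecessor
#1=q has no predecessor
#2=q depends on [1:q]
#3=r depends on [2:q]
#4=q depends on [3:r]
#5=t depends on [0:t]
#6=q depends on [4:q]
#7=t depends on [5:t]
sources: [0:t, 1:q]
N(rest) = Σ N(rest − s) over sources s of rest; N(one piece) = 1:
  size 1 → [6]=1  [7]=1
  size 2 → [4,6]=1  [5,7]=1  [6,7]=2
  size 3 → [0,5,7]=1  [3,4,6]=1  [4,6,7]=3  [5,6,7]=3
  size 4 → [0,5,6,7]=4  [2,3,4,6]=1  [3,4,6,7]=4  [4,5,6,7]=6
  size 5 → [0,4,5,6,7]=10  [1,2,3,4,6]=1  [2,3,4,6,7]=5  [3,4,5,6,7]=10
  size 6 → [0,3,4,5,6,7]=20  [1,2,3,4,6,7]=6  [2,3,4,5,6,7]=15
  first=0(t) contributes 21
  first=1(q) contributes 35
|[w]| = 56

56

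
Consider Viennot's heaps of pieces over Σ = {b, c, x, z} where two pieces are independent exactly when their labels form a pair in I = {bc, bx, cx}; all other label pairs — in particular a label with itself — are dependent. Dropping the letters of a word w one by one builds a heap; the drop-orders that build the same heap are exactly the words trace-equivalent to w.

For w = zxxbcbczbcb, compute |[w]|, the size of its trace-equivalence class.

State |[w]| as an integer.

piece 0:z — minimal
piece 1:x rests on {0:z}
piece 2:x rests on {1:x}
piece 3:b rests on {0:z}
piece 4:c rests on {0:z}
piece 5:b rests on {3:b}
piece 6:c rests on {4:c}
piece 7:z rests on {2:x, 5:b, 6:c}
piece 8:b rests on {7:z}
piece 9:c rests on {7:z}
piece 10:b rests on {8:b}
minimal pieces: {0:z}
ways to finish when only these pieces remain (= sum over removing one remaining piece with nothing left below it):
  1 left: {9}→1  {10}→1
  2 left: {8,10}→1  {9,10}→2
  3 left: {8,9,10}→3
  4 left: {7,8,9,10}→3
  5 left: {2,7,8,9,10}→3  {5,7,8,9,10}→3  {6,7,8,9,10}→3
  6 left: {1,2,7,8,9,10}→3  {2,5,7,8,9,10}→6  {2,6,7,8,9,10}→6  {3,5,7,8,9,10}→3  {4,6,7,8,9,10}→3  {5,6,7,8,9,10}→6
  7 left: {1,2,5,7,8,9,10}→9  {1,2,6,7,8,9,10}→9  {2,3,5,7,8,9,10}→9  {2,4,6,7,8,9,10}→9  {2,5,6,7,8,9,10}→18  {3,5,6,7,8,9,10}→9  {4,5,6,7,8,9,10}→9
  8 left: {1,2,3,5,7,8,9,10}→18  {1,2,4,6,7,8,9,10}→18  {1,2,5,6,7,8,9,10}→36  {2,3,5,6,7,8,9,10}→36  {2,4,5,6,7,8,9,10}→36  {3,4,5,6,7,8,9,10}→18
  9 left: {1,2,3,5,6,7,8,9,10}→90  {1,2,4,5,6,7,8,9,10}→90  {2,3,4,5,6,7,8,9,10}→90
  placing 0:z first → 270 extensions

270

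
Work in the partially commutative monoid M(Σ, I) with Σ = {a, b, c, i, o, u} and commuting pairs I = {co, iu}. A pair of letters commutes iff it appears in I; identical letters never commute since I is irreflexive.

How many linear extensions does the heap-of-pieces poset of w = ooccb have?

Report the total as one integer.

6

piece 0:o — minimal
piece 1:o rests on {0:o}
piece 2:c — minimal
piece 3:c rests on {2:c}
piece 4:b rests on {1:o, 3:c}
minimal pieces: {0:o, 2:c}
ways to finish when only these pieces remain (= sum over removing one remaining piece with nothing left below it):
  1 left: {4}→1
  2 left: {1,4}→1  {3,4}→1
  3 left: {0,1,4}→1  {1,3,4}→2  {2,3,4}→1
  placing 0:o first → 3 extensions
  placing 2:c first → 3 extensions
total linear extensions = 6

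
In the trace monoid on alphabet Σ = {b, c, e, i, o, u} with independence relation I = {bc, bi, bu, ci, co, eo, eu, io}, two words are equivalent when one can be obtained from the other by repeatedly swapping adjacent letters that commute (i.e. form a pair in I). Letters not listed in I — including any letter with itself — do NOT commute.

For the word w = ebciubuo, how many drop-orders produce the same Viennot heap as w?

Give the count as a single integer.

30

0(e) covers ∅
1(b) covers 0:e
2(c) covers 0:e
3(i) covers 0:e
4(u) covers 2:c, 3:i
5(b) covers 1:b
6(u) covers 4:u
7(o) covers 5:b, 6:u
floor of heap: 0:e
completions by unplaced set U, small U first (add the entries for U minus each lowest piece of U):
  |U|=1: {7}:1
  |U|=2: {5,7}:1  {6,7}:1
  |U|=3: {1,5,7}:1  {4,6,7}:1  {5,6,7}:2
  |U|=4: {1,5,6,7}:3  {2,4,6,7}:1  {3,4,6,7}:1  {4,5,6,7}:3
  |U|=5: {1,4,5,6,7}:6  {2,3,4,6,7}:2  {2,4,5,6,7}:4  {3,4,5,6,7}:4
  |U|=6: {1,2,4,5,6,7}:10  {1,3,4,5,6,7}:10  {2,3,4,5,6,7}:10
  start at 0(e): 30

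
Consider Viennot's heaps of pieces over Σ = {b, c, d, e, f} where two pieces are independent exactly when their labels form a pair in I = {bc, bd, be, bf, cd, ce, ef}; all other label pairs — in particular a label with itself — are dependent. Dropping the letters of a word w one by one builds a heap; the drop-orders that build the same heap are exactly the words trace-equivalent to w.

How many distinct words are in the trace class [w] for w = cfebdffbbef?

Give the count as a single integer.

1980

#0=c has no predecessor
#1=f depends on [0:c]
#2=e has no predecessor
#3=b has no predecessor
#4=d depends on [1:f, 2:e]
#5=f depends on [4:d]
#6=f depends on [5:f]
#7=b depends on [3:b]
#8=b depends on [7:b]
#9=e depends on [4:d]
#10=f depends on [6:f]
sources: [0:c, 2:e, 3:b]
N(rest) = Σ N(rest − s) over sources s of rest; N(one piece) = 1:
  size 1 → [8]=1  [9]=1  [10]=1
  size 2 → [6,10]=1  [7,8]=1  [8,9]=2  [8,10]=2  [9,10]=2
  size 3 → [3,7,8]=1  [5,6,10]=1  [6,8,10]=3  [6,9,10]=3  [7,8,9]=3  [7,8,10]=3  [8,9,10]=6
  size 4 → [3,7,8,9]=4  [3,7,8,10]=4  [5,6,8,10]=4  [5,6,9,10]=4  [6,7,8,10]=6  [6,8,9,10]=12  [7,8,9,10]=12
  size 5 → [3,6,7,8,10]=10  [3,7,8,9,10]=20  [4,5,6,9,10]=4  [5,6,7,8,10]=10  [5,6,8,9,10]=20  [6,7,8,9,10]=30
  size 6 → [1,4,5,6,9,10]=4  [2,4,5,6,9,10]=4  [3,5,6,7,8,10]=20  [3,6,7,8,9,10]=60  [4,5,6,8,9,10]=24  [5,6,7,8,9,10]=60
  size 7 → [0,1,4,5,6,9,10]=4  [1,2,4,5,6,9,10]=8  [1,4,5,6,8,9,10]=28  [2,4,5,6,8,9,10]=28  [3,5,6,7,8,9,10]=140  [4,5,6,7,8,9,10]=84
  size 8 → [0,1,2,4,5,6,9,10]=12  [0,1,4,5,6,8,9,10]=32  [1,2,4,5,6,8,9,10]=64  [1,4,5,6,7,8,9,10]=112  [2,4,5,6,7,8,9,10]=112  [3,4,5,6,7,8,9,10]=224
  size 9 → [0,1,2,4,5,6,8,9,10]=108  [0,1,4,5,6,7,8,9,10]=144  [1,2,4,5,6,7,8,9,10]=288  [1,3,4,5,6,7,8,9,10]=336  [2,3,4,5,6,7,8,9,10]=336
  first=0(c) contributes 960
  first=2(e) contributes 480
  first=3(b) contributes 540
|[w]| = 1980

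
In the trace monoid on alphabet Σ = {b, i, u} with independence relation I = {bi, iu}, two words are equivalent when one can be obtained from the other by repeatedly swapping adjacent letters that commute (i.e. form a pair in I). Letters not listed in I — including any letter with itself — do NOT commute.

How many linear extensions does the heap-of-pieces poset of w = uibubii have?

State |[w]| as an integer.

35

#0=u has no predecessor
#1=i has no predecessor
#2=b depends on [0:u]
#3=u depends on [2:b]
#4=b depends on [3:u]
#5=i depends on [1:i]
#6=i depends on [5:i]
sources: [0:u, 1:i]
N(rest) = Σ N(rest − s) over sources s of rest; N(one piece) = 1:
  size 1 → [4]=1  [6]=1
  size 2 → [3,4]=1  [4,6]=2  [5,6]=1
  size 3 → [1,5,6]=1  [2,3,4]=1  [3,4,6]=3  [4,5,6]=3
  size 4 → [0,2,3,4]=1  [1,4,5,6]=4  [2,3,4,6]=4  [3,4,5,6]=6
  size 5 → [0,2,3,4,6]=5  [1,3,4,5,6]=10  [2,3,4,5,6]=10
  first=0(u) contributes 20
  first=1(i) contributes 15
|[w]| = 35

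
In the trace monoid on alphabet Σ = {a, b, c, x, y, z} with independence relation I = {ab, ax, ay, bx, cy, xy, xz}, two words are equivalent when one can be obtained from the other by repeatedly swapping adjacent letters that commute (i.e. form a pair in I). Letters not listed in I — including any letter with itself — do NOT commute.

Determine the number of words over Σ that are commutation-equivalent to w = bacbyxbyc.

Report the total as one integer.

piece 0:b — minimal
piece 1:a — minimal
piece 2:c rests on {0:b, 1:a}
piece 3:b rests on {2:c}
piece 4:y rests on {3:b}
piece 5:x rests on {2:c}
piece 6:b rests on {4:y}
piece 7:y rests on {6:b}
piece 8:c rests on {5:x, 6:b}
minimal pieces: {0:b, 1:a}
ways to finish when only these pieces remain (= sum over removing one remaining piece with nothing left below it):
  1 left: {7}→1  {8}→1
  2 left: {5,8}→1  {7,8}→2
  3 left: {5,7,8}→3  {6,7,8}→2
  4 left: {4,6,7,8}→2  {5,6,7,8}→5
  5 left: {3,4,6,7,8}→2  {4,5,6,7,8}→7
  6 left: {3,4,5,6,7,8}→9
  7 left: {2,3,4,5,6,7,8}→9
  placing 0:b first → 9 extensions
  placing 1:a first → 9 extensions
total linear extensions = 18

18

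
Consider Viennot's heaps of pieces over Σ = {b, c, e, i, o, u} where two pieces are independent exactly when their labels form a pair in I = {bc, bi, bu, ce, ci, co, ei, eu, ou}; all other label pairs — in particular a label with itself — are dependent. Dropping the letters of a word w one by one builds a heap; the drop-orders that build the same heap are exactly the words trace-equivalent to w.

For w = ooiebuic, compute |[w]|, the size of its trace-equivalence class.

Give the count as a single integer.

30

#0=o has no predecessor
#1=o depends on [0:o]
#2=i depends on [1:o]
#3=e depends on [1:o]
#4=b depends on [3:e]
#5=u depends on [2:i]
#6=i depends on [5:u]
#7=c depends on [5:u]
sources: [0:o]
N(rest) = Σ N(rest − s) over sources s of rest; N(one piece) = 1:
  size 1 → [4]=1  [6]=1  [7]=1
  size 2 → [3,4]=1  [4,6]=2  [4,7]=2  [6,7]=2
  size 3 → [3,4,6]=3  [3,4,7]=3  [4,6,7]=6  [5,6,7]=2
  size 4 → [2,5,6,7]=2  [3,4,6,7]=12  [4,5,6,7]=8
  size 5 → [2,4,5,6,7]=10  [3,4,5,6,7]=20
  size 6 → [2,3,4,5,6,7]=30
  first=0(o) contributes 30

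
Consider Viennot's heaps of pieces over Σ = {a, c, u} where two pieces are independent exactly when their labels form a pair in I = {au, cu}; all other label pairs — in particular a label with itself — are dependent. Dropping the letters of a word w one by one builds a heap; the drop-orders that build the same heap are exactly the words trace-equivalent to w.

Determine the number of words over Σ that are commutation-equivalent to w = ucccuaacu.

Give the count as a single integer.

piece 0:u — minimal
piece 1:c — minimal
piece 2:c rests on {1:c}
piece 3:c rests on {2:c}
piece 4:u rests on {0:u}
piece 5:a rests on {3:c}
piece 6:a rests on {5:a}
piece 7:c rests on {6:a}
piece 8:u rests on {4:u}
minimal pieces: {0:u, 1:c}
ways to finish when only these pieces remain (= sum over removing one remaining piece with nothing left below it):
  1 left: {7}→1  {8}→1
  2 left: {4,8}→1  {6,7}→1  {7,8}→2
  3 left: {0,4,8}→1  {4,7,8}→3  {5,6,7}→1  {6,7,8}→3
  4 left: {0,4,7,8}→4  {3,5,6,7}→1  {4,6,7,8}→6  {5,6,7,8}→4
  5 left: {0,4,6,7,8}→10  {2,3,5,6,7}→1  {3,5,6,7,8}→5  {4,5,6,7,8}→10
  6 left: {0,4,5,6,7,8}→20  {1,2,3,5,6,7}→1  {2,3,5,6,7,8}→6  {3,4,5,6,7,8}→15
  7 left: {0,3,4,5,6,7,8}→35  {1,2,3,5,6,7,8}→7  {2,3,4,5,6,7,8}→21
  placing 0:u first → 28 extensions
  placing 1:c first → 56 extensions
total linear extensions = 84

84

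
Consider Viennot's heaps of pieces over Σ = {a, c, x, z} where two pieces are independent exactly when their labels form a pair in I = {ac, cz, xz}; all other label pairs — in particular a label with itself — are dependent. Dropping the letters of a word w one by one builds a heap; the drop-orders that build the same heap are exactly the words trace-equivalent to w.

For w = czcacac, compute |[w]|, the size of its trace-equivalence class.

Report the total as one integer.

35

drop 0:c onto floor
drop 1:z onto floor
drop 2:c onto {0:c}
drop 3:a onto {1:z}
drop 4:c onto {2:c}
drop 5:a onto {3:a}
drop 6:c onto {4:c}
ground layer = {0:c, 1:z}
drop-orders for the pieces not yet dropped (sum over which currently-grounded one goes next):
  1 to go: {5} 1  {6} 1
  2 to go: {3,5} 1  {4,6} 1  {5,6} 2
  3 to go: {1,3,5} 1  {2,4,6} 1  {3,5,6} 3  {4,5,6} 3
  4 to go: {0,2,4,6} 1  {1,3,5,6} 4  {2,4,5,6} 4  {3,4,5,6} 6
  5 to go: {0,2,4,5,6} 5  {1,3,4,5,6} 10  {2,3,4,5,6} 10
  if 0:c drops first: 20 orders
  if 1:z drops first: 15 orders
heap linearizations: 35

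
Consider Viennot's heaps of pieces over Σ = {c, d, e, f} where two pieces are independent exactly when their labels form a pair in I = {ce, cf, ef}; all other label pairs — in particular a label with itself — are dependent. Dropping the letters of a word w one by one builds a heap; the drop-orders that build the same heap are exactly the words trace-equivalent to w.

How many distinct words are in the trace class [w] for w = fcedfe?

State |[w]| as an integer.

piece 0:f — minimal
piece 1:c — minimal
piece 2:e — minimal
piece 3:d rests on {0:f, 1:c, 2:e}
piece 4:f rests on {3:d}
piece 5:e rests on {3:d}
minimal pieces: {0:f, 1:c, 2:e}
ways to finish when only these pieces remain (= sum over removing one remaining piece with nothing left below it):
  1 left: {4}→1  {5}→1
  2 left: {4,5}→2
  3 left: {3,4,5}→2
  4 left: {0,3,4,5}→2  {1,3,4,5}→2  {2,3,4,5}→2
  placing 0:f first → 4 extensions
  placing 1:c first → 4 extensions
  placing 2:e first → 4 extensions
total linear extensions = 12

12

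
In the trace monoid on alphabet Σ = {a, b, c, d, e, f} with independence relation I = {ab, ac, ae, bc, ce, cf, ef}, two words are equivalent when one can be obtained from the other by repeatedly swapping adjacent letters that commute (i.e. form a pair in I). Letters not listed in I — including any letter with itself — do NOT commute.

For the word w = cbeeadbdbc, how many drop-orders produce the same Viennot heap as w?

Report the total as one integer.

40

piece 0:c — minimal
piece 1:b — minimal
piece 2:e rests on {1:b}
piece 3:e rests on {2:e}
piece 4:a — minimal
piece 5:d rests on {0:c, 3:e, 4:a}
piece 6:b rests on {5:d}
piece 7:d rests on {6:b}
piece 8:b rests on {7:d}
piece 9:c rests on {7:d}
minimal pieces: {0:c, 1:b, 4:a}
ways to finish when only these pieces remain (= sum over removing one remaining piece with nothing left below it):
  1 left: {8}→1  {9}→1
  2 left: {8,9}→2
  3 left: {7,8,9}→2
  4 left: {6,7,8,9}→2
  5 left: {5,6,7,8,9}→2
  6 left: {0,5,6,7,8,9}→2  {3,5,6,7,8,9}→2  {4,5,6,7,8,9}→2
  7 left: {0,3,5,6,7,8,9}→4  {0,4,5,6,7,8,9}→4  {2,3,5,6,7,8,9}→2  {3,4,5,6,7,8,9}→4
  8 left: {0,2,3,5,6,7,8,9}→6  {0,3,4,5,6,7,8,9}→12  {1,2,3,5,6,7,8,9}→2  {2,3,4,5,6,7,8,9}→6
  placing 0:c first → 8 extensions
  placing 1:b first → 24 extensions
  placing 4:a first → 8 extensions
total linear extensions = 40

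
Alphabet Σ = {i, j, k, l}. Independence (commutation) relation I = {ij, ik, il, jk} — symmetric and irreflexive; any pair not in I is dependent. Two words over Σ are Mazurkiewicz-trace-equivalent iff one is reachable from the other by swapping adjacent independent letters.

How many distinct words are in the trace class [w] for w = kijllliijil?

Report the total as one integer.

660

0(k) covers ∅
1(i) covers ∅
2(j) covers ∅
3(l) covers 0:k, 2:j
4(l) covers 3:l
5(l) covers 4:l
6(i) covers 1:i
7(i) covers 6:i
8(j) covers 5:l
9(i) covers 7:i
10(l) covers 8:j
floor of heap: 0:k, 1:i, 2:j
completions by unplaced set U, small U first (add the entries for U minus each lowest piece of U):
  |U|=1: {9}:1  {10}:1
  |U|=2: {7,9}:1  {8,10}:1  {9,10}:2
  |U|=3: {5,8,10}:1  {6,7,9}:1  {7,9,10}:3  {8,9,10}:3
  |U|=4: {1,6,7,9}:1  {4,5,8,10}:1  {5,8,9,10}:4  {6,7,9,10}:4  {7,8,9,10}:6
  |U|=5: {1,6,7,9,10}:5  {3,4,5,8,10}:1  {4,5,8,9,10}:5  {5,7,8,9,10}:10  {6,7,8,9,10}:10
  |U|=6: {0,3,4,5,8,10}:1  {1,6,7,8,9,10}:15  {2,3,4,5,8,10}:1  {3,4,5,8,9,10}:6  {4,5,7,8,9,10}:15  {5,6,7,8,9,10}:20
  |U|=7: {0,2,3,4,5,8,10}:2  {0,3,4,5,8,9,10}:7  {1,5,6,7,8,9,10}:35  {2,3,4,5,8,9,10}:7  {3,4,5,7,8,9,10}:21  {4,5,6,7,8,9,10}:35
  |U|=8: {0,2,3,4,5,8,9,10}:16  {0,3,4,5,7,8,9,10}:28  {1,4,5,6,7,8,9,10}:70  {2,3,4,5,7,8,9,10}:28  {3,4,5,6,7,8,9,10}:56
  |U|=9: {0,2,3,4,5,7,8,9,10}:72  {0,3,4,5,6,7,8,9,10}:84  {1,3,4,5,6,7,8,9,10}:126  {2,3,4,5,6,7,8,9,10}:84
  start at 0(k): 210
  start at 1(i): 240
  start at 2(j): 210
sum over floor = 660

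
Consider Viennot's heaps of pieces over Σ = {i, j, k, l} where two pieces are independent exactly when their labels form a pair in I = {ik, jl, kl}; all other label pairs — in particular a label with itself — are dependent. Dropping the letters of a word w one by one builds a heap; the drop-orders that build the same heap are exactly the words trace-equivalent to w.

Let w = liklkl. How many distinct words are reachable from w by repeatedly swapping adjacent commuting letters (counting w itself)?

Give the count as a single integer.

15

0(l) covers ∅
1(i) covers 0:l
2(k) covers ∅
3(l) covers 1:i
4(k) covers 2:k
5(l) covers 3:l
floor of heap: 0:l, 2:k
completions by unplaced set U, small U first (add the entries for U minus each lowest piece of U):
  |U|=1: {4}:1  {5}:1
  |U|=2: {2,4}:1  {3,5}:1  {4,5}:2
  |U|=3: {1,3,5}:1  {2,4,5}:3  {3,4,5}:3
  |U|=4: {0,1,3,5}:1  {1,3,4,5}:4  {2,3,4,5}:6
  start at 0(l): 10
  start at 2(k): 5
sum over floor = 15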